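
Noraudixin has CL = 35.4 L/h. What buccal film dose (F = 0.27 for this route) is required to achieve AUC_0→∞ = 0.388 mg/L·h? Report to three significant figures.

Dose = 50.9 mg

Dose = CL × AUC_0→∞ / F
     = 35.4 × 0.388 / 0.27 = 50.8711 mg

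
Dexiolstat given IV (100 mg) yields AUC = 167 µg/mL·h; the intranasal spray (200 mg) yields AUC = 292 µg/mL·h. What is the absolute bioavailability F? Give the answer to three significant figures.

F = (AUC_ev / D_ev) / (AUC_iv / D_iv)
  = (292/200) / (167/100)
  = 1.46 / 1.67 = 0.8743

F = 0.874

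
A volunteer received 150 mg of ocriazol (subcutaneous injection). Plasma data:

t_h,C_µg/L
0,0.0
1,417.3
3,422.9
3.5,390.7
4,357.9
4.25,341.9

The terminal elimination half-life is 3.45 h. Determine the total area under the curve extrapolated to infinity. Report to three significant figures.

AUC = 3230 µg/L·h

Trapezoidal AUC_0→4.25:
  [0→1]: (0.0+417.3)/2 × 1 = 208.65
  [1→3]: (417.3+422.9)/2 × 2 = 840.2
  [3→3.5]: (422.9+390.7)/2 × 0.5 = 203.4
  [3.5→4]: (390.7+357.9)/2 × 0.5 = 187.15
  [4→4.25]: (357.9+341.9)/2 × 0.25 = 87.475
  Sum = 1526.875 µg/L·h
k_e = ln2 / t½ = 0.693147 / 3.45 = 0.2009 h^-1
Extrapolated tail: C_last / k_e = 341.9 / 0.2009 = 1701.842
AUC_0→∞ = 1526.875 + 1701.842 = 3228.717 µg/L·h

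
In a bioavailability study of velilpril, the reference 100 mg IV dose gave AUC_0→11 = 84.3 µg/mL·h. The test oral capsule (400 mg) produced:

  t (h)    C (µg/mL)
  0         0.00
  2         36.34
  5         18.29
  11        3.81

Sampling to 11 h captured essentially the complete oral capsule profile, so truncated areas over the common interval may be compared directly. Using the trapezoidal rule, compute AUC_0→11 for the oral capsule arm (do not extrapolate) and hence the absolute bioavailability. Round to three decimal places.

F = 0.547

Trapezoidal AUC_0→11 (oral capsule):
  [0→2]: (0.00+36.34)/2 × 2 = 36.34
  [2→5]: (36.34+18.29)/2 × 3 = 81.945
  [5→11]: (18.29+3.81)/2 × 6 = 66.3
  Sum = 184.585 µg/mL·h
F = (AUC_ev/D_ev)/(AUC_iv/D_iv) = (184.585/400)/(84.3/100) = 0.4614625/0.843 = 0.5474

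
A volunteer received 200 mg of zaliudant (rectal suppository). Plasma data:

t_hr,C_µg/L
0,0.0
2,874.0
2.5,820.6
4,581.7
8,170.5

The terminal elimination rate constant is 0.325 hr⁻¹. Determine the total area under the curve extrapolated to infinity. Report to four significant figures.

Trapezoidal AUC_0→8:
  [0→2]: (0.0+874.0)/2 × 2 = 874.0
  [2→2.5]: (874.0+820.6)/2 × 0.5 = 423.65
  [2.5→4]: (820.6+581.7)/2 × 1.5 = 1051.725
  [4→8]: (581.7+170.5)/2 × 4 = 1504.4
  Sum = 3853.775 µg/L·hr
Extrapolated tail: C_last / k_e = 170.5 / 0.325 = 524.615
AUC_0→∞ = 3853.775 + 524.615 = 4378.39 µg/L·hr

AUC = 4378 µg/L·hr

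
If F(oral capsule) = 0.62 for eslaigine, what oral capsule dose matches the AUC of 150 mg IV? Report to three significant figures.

For equal systemic exposure: F × D_ev = D_iv
D_ev = D_iv / F = 150 / 0.62 = 241.935 mg

D_oral = 242 mg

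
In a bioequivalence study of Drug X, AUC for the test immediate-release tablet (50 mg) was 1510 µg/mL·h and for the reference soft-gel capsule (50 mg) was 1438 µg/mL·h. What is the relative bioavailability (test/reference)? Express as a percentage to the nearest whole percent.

F_rel = 105%

F_rel = (AUC_test/D_test) / (AUC_ref/D_ref)
      = (1510/50) / (1438/50)
      = 30.2 / 28.76 = 1.0501 = 105.01%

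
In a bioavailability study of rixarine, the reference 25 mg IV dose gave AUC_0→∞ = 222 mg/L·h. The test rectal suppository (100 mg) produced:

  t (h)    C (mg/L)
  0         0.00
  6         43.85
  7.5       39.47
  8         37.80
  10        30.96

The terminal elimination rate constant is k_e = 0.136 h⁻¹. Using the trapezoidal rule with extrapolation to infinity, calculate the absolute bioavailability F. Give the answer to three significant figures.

Trapezoidal AUC_0→10 (rectal suppository):
  [0→6]: (0.00+43.85)/2 × 6 = 131.55
  [6→7.5]: (43.85+39.47)/2 × 1.5 = 62.49
  [7.5→8]: (39.47+37.80)/2 × 0.5 = 19.3175
  [8→10]: (37.80+30.96)/2 × 2 = 68.76
  Sum = 282.1175 mg/L·h
Tail: C_last/k_e = 30.96/0.136 = 227.647
AUC_0→∞ (rectal suppository) = 282.1175 + 227.647 = 509.7645 mg/L·h
F = (AUC_ev/D_ev)/(AUC_iv/D_iv) = (509.7645/100)/(222/25) = 5.097645/8.88 = 0.5741

F = 0.574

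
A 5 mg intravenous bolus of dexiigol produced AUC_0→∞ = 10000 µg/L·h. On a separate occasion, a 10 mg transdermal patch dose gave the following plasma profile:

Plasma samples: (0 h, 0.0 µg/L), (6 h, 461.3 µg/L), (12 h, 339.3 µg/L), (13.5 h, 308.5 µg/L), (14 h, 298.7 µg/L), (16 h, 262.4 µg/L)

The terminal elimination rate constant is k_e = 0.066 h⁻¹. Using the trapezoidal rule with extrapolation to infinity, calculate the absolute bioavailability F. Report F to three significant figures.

F = 0.448

Trapezoidal AUC_0→16 (transdermal patch):
  [0→6]: (0.0+461.3)/2 × 6 = 1383.9
  [6→12]: (461.3+339.3)/2 × 6 = 2401.8
  [12→13.5]: (339.3+308.5)/2 × 1.5 = 485.85
  [13.5→14]: (308.5+298.7)/2 × 0.5 = 151.8
  [14→16]: (298.7+262.4)/2 × 2 = 561.1
  Sum = 4984.45 µg/L·h
Tail: C_last/k_e = 262.4/0.066 = 3975.758
AUC_0→∞ (transdermal patch) = 4984.45 + 3975.758 = 8960.208 µg/L·h
F = (AUC_ev/D_ev)/(AUC_iv/D_iv) = (8960.208/10)/(10000/5) = 896.0208/2000 = 0.4480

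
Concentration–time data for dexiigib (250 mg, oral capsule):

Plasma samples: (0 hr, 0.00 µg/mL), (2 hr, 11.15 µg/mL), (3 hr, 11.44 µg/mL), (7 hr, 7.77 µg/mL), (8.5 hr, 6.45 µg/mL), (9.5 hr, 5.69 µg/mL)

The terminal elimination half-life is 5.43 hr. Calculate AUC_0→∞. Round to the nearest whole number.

AUC = 122 µg/mL·hr

Trapezoidal AUC_0→9.5:
  [0→2]: (0.00+11.15)/2 × 2 = 11.15
  [2→3]: (11.15+11.44)/2 × 1 = 11.295
  [3→7]: (11.44+7.77)/2 × 4 = 38.42
  [7→8.5]: (7.77+6.45)/2 × 1.5 = 10.665
  [8.5→9.5]: (6.45+5.69)/2 × 1 = 6.07
  Sum = 77.6 µg/mL·hr
k_e = ln2 / t½ = 0.693147 / 5.43 = 0.1277 hr^-1
Extrapolated tail: C_last / k_e = 5.69 / 0.1277 = 44.558
AUC_0→∞ = 77.6 + 44.558 = 122.158 µg/mL·hr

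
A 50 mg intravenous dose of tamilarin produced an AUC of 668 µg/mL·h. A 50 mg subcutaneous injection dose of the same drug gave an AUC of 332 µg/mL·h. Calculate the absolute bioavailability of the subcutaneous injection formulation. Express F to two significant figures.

F = 0.50

F = (AUC_ev / D_ev) / (AUC_iv / D_iv)
  = (332/50) / (668/50)
  = 6.64 / 13.36 = 0.4970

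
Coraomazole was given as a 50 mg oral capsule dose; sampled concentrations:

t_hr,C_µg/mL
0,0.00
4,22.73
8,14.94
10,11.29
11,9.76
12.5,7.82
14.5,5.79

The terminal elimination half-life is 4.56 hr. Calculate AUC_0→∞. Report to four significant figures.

Trapezoidal AUC_0→14.5:
  [0→4]: (0.00+22.73)/2 × 4 = 45.46
  [4→8]: (22.73+14.94)/2 × 4 = 75.34
  [8→10]: (14.94+11.29)/2 × 2 = 26.23
  [10→11]: (11.29+9.76)/2 × 1 = 10.525
  [11→12.5]: (9.76+7.82)/2 × 1.5 = 13.185
  [12.5→14.5]: (7.82+5.79)/2 × 2 = 13.61
  Sum = 184.35 µg/mL·hr
k_e = ln2 / t½ = 0.693147 / 4.56 = 0.1520 hr^-1
Extrapolated tail: C_last / k_e = 5.79 / 0.152 = 38.092
AUC_0→∞ = 184.35 + 38.092 = 222.442 µg/mL·hr

AUC = 222.4 µg/mL·hr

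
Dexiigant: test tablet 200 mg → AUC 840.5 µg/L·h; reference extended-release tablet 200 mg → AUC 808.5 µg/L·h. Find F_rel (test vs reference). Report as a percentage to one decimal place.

F_rel = 104.0%

F_rel = (AUC_test/D_test) / (AUC_ref/D_ref)
      = (840.5/200) / (808.5/200)
      = 4.2025 / 4.0425 = 1.0396 = 103.96%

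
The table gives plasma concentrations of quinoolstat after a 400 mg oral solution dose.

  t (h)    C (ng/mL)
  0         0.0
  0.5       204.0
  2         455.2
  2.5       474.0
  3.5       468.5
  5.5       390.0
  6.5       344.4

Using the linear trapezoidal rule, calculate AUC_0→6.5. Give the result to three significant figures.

Trapezoidal AUC_0→6.5:
  [0→0.5]: (0.0+204.0)/2 × 0.5 = 51.0
  [0.5→2]: (204.0+455.2)/2 × 1.5 = 494.4
  [2→2.5]: (455.2+474.0)/2 × 0.5 = 232.3
  [2.5→3.5]: (474.0+468.5)/2 × 1 = 471.25
  [3.5→5.5]: (468.5+390.0)/2 × 2 = 858.5
  [5.5→6.5]: (390.0+344.4)/2 × 1 = 367.2
  Sum = 2474.65 ng/mL·h

AUC = 2470 ng/mL·h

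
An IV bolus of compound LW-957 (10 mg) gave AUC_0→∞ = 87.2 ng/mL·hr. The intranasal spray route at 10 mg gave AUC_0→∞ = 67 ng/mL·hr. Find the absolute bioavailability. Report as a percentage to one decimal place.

F = 76.8%

F = (AUC_ev / D_ev) / (AUC_iv / D_iv)
  = (67/10) / (87.2/10)
  = 6.7 / 8.72 = 0.7683
  = 76.83%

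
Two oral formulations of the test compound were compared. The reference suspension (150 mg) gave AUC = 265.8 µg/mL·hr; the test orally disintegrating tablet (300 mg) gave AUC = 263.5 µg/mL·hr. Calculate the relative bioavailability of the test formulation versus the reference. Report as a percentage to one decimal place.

F_rel = 49.6%

F_rel = (AUC_test/D_test) / (AUC_ref/D_ref)
      = (263.5/300) / (265.8/150)
      = 0.878333 / 1.772 = 0.4957 = 49.57%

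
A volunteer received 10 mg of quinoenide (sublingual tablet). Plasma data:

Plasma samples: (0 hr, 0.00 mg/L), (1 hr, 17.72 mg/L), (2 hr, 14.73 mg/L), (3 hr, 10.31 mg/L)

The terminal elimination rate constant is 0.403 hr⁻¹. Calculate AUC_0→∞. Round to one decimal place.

Trapezoidal AUC_0→3:
  [0→1]: (0.00+17.72)/2 × 1 = 8.86
  [1→2]: (17.72+14.73)/2 × 1 = 16.225
  [2→3]: (14.73+10.31)/2 × 1 = 12.52
  Sum = 37.605 mg/L·hr
Extrapolated tail: C_last / k_e = 10.31 / 0.403 = 25.583
AUC_0→∞ = 37.605 + 25.583 = 63.188 mg/L·hr

AUC = 63.2 mg/L·hr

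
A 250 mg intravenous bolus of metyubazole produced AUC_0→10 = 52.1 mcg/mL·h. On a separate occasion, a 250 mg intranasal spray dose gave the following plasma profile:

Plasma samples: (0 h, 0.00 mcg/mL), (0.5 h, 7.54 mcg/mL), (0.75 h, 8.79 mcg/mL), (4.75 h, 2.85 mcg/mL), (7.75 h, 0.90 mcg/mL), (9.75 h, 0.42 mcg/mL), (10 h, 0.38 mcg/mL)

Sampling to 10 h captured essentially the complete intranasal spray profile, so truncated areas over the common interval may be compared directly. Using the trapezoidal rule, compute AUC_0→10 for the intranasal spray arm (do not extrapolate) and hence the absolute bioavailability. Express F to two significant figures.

F = 0.66

Trapezoidal AUC_0→10 (intranasal spray):
  [0→0.5]: (0.00+7.54)/2 × 0.5 = 1.885
  [0.5→0.75]: (7.54+8.79)/2 × 0.25 = 2.04125
  [0.75→4.75]: (8.79+2.85)/2 × 4 = 23.28
  [4.75→7.75]: (2.85+0.90)/2 × 3 = 5.625
  [7.75→9.75]: (0.90+0.42)/2 × 2 = 1.32
  [9.75→10]: (0.42+0.38)/2 × 0.25 = 0.1
  Sum = 34.25125 mcg/mL·h
F = (AUC_ev/D_ev)/(AUC_iv/D_iv) = (34.25125/250)/(52.1/250) = 0.137005/0.2084 = 0.6574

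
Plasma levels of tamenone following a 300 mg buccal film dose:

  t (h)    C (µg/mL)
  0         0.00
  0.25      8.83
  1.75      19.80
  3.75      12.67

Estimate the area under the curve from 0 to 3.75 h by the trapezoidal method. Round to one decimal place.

Trapezoidal AUC_0→3.75:
  [0→0.25]: (0.00+8.83)/2 × 0.25 = 1.10375
  [0.25→1.75]: (8.83+19.80)/2 × 1.5 = 21.4725
  [1.75→3.75]: (19.80+12.67)/2 × 2 = 32.47
  Sum = 55.04625 µg/mL·h

AUC = 55.0 µg/mL·h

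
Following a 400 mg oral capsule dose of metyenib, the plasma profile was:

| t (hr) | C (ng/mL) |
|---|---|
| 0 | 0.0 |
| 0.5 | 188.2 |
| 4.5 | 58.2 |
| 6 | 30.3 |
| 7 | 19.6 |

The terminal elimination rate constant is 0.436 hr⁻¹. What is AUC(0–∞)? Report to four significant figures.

Trapezoidal AUC_0→7:
  [0→0.5]: (0.0+188.2)/2 × 0.5 = 47.05
  [0.5→4.5]: (188.2+58.2)/2 × 4 = 492.8
  [4.5→6]: (58.2+30.3)/2 × 1.5 = 66.375
  [6→7]: (30.3+19.6)/2 × 1 = 24.95
  Sum = 631.175 ng/mL·hr
Extrapolated tail: C_last / k_e = 19.6 / 0.436 = 44.954
AUC_0→∞ = 631.175 + 44.954 = 676.129 ng/mL·hr

AUC = 676.1 ng/mL·hr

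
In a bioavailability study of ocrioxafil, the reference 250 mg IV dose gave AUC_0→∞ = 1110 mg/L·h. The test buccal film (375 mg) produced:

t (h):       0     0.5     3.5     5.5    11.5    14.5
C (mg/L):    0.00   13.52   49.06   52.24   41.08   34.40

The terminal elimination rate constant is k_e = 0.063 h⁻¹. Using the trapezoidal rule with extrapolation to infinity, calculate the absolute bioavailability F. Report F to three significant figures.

Trapezoidal AUC_0→14.5 (buccal film):
  [0→0.5]: (0.00+13.52)/2 × 0.5 = 3.38
  [0.5→3.5]: (13.52+49.06)/2 × 3 = 93.87
  [3.5→5.5]: (49.06+52.24)/2 × 2 = 101.3
  [5.5→11.5]: (52.24+41.08)/2 × 6 = 279.96
  [11.5→14.5]: (41.08+34.40)/2 × 3 = 113.22
  Sum = 591.73 mg/L·h
Tail: C_last/k_e = 34.40/0.063 = 546.032
AUC_0→∞ (buccal film) = 591.73 + 546.032 = 1137.762 mg/L·h
F = (AUC_ev/D_ev)/(AUC_iv/D_iv) = (1137.762/375)/(1110/250) = 3.034032/4.44 = 0.6833

F = 0.683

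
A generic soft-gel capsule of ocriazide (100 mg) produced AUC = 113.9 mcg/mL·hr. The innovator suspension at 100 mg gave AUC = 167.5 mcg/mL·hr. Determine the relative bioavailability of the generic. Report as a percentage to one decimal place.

F_rel = (AUC_test/D_test) / (AUC_ref/D_ref)
      = (113.9/100) / (167.5/100)
      = 1.139 / 1.675 = 0.6800 = 68.00%

F_rel = 68.0%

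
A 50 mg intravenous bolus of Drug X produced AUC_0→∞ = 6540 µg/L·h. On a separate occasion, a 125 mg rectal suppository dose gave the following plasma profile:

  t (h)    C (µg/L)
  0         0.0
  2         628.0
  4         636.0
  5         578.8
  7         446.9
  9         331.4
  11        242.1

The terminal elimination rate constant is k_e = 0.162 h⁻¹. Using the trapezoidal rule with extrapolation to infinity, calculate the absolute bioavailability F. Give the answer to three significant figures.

Trapezoidal AUC_0→11 (rectal suppository):
  [0→2]: (0.0+628.0)/2 × 2 = 628.0
  [2→4]: (628.0+636.0)/2 × 2 = 1264.0
  [4→5]: (636.0+578.8)/2 × 1 = 607.4
  [5→7]: (578.8+446.9)/2 × 2 = 1025.7
  [7→9]: (446.9+331.4)/2 × 2 = 778.3
  [9→11]: (331.4+242.1)/2 × 2 = 573.5
  Sum = 4876.9 µg/L·h
Tail: C_last/k_e = 242.1/0.162 = 1494.444
AUC_0→∞ (rectal suppository) = 4876.9 + 1494.444 = 6371.344 µg/L·h
F = (AUC_ev/D_ev)/(AUC_iv/D_iv) = (6371.344/125)/(6540/50) = 50.970752/130.8 = 0.3897

F = 0.390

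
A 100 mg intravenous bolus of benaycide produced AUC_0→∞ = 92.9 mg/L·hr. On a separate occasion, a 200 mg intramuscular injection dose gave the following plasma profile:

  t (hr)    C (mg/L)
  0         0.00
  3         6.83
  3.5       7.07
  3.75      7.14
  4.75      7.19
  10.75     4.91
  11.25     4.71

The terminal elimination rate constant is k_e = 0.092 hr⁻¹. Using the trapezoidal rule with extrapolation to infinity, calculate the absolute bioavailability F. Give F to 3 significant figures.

F = 0.606

Trapezoidal AUC_0→11.25 (intramuscular injection):
  [0→3]: (0.00+6.83)/2 × 3 = 10.245
  [3→3.5]: (6.83+7.07)/2 × 0.5 = 3.475
  [3.5→3.75]: (7.07+7.14)/2 × 0.25 = 1.77625
  [3.75→4.75]: (7.14+7.19)/2 × 1 = 7.165
  [4.75→10.75]: (7.19+4.91)/2 × 6 = 36.3
  [10.75→11.25]: (4.91+4.71)/2 × 0.5 = 2.405
  Sum = 61.36625 mg/L·hr
Tail: C_last/k_e = 4.71/0.092 = 51.196
AUC_0→∞ (intramuscular injection) = 61.36625 + 51.196 = 112.56225 mg/L·hr
F = (AUC_ev/D_ev)/(AUC_iv/D_iv) = (112.56225/200)/(92.9/100) = 0.56281125/0.929 = 0.6058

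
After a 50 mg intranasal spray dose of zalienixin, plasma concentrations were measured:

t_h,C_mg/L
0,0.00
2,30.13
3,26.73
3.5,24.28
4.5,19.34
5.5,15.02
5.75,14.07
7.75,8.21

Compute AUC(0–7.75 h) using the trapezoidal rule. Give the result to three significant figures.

AUC = 136 mg/L·h

Trapezoidal AUC_0→7.75:
  [0→2]: (0.00+30.13)/2 × 2 = 30.13
  [2→3]: (30.13+26.73)/2 × 1 = 28.43
  [3→3.5]: (26.73+24.28)/2 × 0.5 = 12.7525
  [3.5→4.5]: (24.28+19.34)/2 × 1 = 21.81
  [4.5→5.5]: (19.34+15.02)/2 × 1 = 17.18
  [5.5→5.75]: (15.02+14.07)/2 × 0.25 = 3.63625
  [5.75→7.75]: (14.07+8.21)/2 × 2 = 22.28
  Sum = 136.21875 mg/L·h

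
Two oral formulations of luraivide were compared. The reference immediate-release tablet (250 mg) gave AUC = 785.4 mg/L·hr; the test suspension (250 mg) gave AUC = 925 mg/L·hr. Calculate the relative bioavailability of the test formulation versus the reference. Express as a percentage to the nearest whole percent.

F_rel = (AUC_test/D_test) / (AUC_ref/D_ref)
      = (925/250) / (785.4/250)
      = 3.7 / 3.1416 = 1.1777 = 117.77%

F_rel = 118%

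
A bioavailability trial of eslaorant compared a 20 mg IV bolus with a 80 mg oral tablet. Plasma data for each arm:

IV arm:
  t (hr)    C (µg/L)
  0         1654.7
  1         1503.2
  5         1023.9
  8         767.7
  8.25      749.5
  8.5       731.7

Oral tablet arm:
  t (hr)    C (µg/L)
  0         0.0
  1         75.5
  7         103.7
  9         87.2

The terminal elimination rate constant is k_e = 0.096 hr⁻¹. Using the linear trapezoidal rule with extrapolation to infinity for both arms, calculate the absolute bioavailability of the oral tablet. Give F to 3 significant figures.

Trapezoidal AUC_0→8.5 (IV):
  [0→1]: (1654.7+1503.2)/2 × 1 = 1578.95
  [1→5]: (1503.2+1023.9)/2 × 4 = 5054.2
  [5→8]: (1023.9+767.7)/2 × 3 = 2687.4
  [8→8.25]: (767.7+749.5)/2 × 0.25 = 189.65
  [8.25→8.5]: (749.5+731.7)/2 × 0.25 = 185.15
  Sum = 9695.35 µg/L·hr
IV tail: 731.7/0.096 = 7621.875; AUC_iv,0→∞ = 9695.35 + 7621.875 = 17317.225 µg/L·hr
Trapezoidal AUC_0→9 (oral tablet):
  [0→1]: (0.0+75.5)/2 × 1 = 37.75
  [1→7]: (75.5+103.7)/2 × 6 = 537.6
  [7→9]: (103.7+87.2)/2 × 2 = 190.9
  Sum = 766.25 µg/L·hr
oral tablet tail: 87.2/0.096 = 908.333; AUC_ev,0→∞ = 766.25 + 908.333 = 1674.583 µg/L·hr
F = (AUC_ev/D_ev)/(AUC_iv/D_iv) = (1674.583/80)/(17317.225/20) = 20.9323/865.86125 = 0.0242

F = 0.0242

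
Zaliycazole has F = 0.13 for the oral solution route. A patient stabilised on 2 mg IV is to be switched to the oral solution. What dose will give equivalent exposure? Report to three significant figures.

For equal systemic exposure: F × D_ev = D_iv
D_ev = D_iv / F = 2 / 0.13 = 15.3846 mg

D_oral = 15.4 mg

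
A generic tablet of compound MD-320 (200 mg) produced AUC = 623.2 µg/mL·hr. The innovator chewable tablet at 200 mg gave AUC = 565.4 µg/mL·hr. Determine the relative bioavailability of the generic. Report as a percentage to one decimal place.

F_rel = 110.2%

F_rel = (AUC_test/D_test) / (AUC_ref/D_ref)
      = (623.2/200) / (565.4/200)
      = 3.116 / 2.827 = 1.1022 = 110.22%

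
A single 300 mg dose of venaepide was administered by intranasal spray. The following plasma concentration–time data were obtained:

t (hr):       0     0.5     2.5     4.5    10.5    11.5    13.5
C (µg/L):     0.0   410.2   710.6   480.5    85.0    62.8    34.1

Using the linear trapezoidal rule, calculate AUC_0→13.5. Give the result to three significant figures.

AUC = 4280 µg/L·hr

Trapezoidal AUC_0→13.5:
  [0→0.5]: (0.0+410.2)/2 × 0.5 = 102.55
  [0.5→2.5]: (410.2+710.6)/2 × 2 = 1120.8
  [2.5→4.5]: (710.6+480.5)/2 × 2 = 1191.1
  [4.5→10.5]: (480.5+85.0)/2 × 6 = 1696.5
  [10.5→11.5]: (85.0+62.8)/2 × 1 = 73.9
  [11.5→13.5]: (62.8+34.1)/2 × 2 = 96.9
  Sum = 4281.75 µg/L·hr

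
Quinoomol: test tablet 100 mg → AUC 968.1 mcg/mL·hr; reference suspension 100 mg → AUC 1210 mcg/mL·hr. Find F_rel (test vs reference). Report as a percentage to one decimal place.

F_rel = (AUC_test/D_test) / (AUC_ref/D_ref)
      = (968.1/100) / (1210/100)
      = 9.681 / 12.1 = 0.8001 = 80.01%

F_rel = 80.0%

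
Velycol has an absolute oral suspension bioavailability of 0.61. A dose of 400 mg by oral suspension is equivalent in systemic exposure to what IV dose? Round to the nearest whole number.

Systemic exposure from an extravascular dose = F × D_ev, so the equivalent IV dose is F × D_ev.
D_iv = F × D_ev = 0.61 × 400 = 244 mg

D_iv = 244 mg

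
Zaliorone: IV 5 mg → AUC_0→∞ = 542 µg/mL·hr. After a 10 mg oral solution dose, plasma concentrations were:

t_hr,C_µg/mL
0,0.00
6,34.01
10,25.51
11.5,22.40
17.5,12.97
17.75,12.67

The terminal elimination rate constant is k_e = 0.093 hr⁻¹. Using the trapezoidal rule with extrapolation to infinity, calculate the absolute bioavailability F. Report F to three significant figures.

F = 0.464

Trapezoidal AUC_0→17.75 (oral solution):
  [0→6]: (0.00+34.01)/2 × 6 = 102.03
  [6→10]: (34.01+25.51)/2 × 4 = 119.04
  [10→11.5]: (25.51+22.40)/2 × 1.5 = 35.9325
  [11.5→17.5]: (22.40+12.97)/2 × 6 = 106.11
  [17.5→17.75]: (12.97+12.67)/2 × 0.25 = 3.205
  Sum = 366.3175 µg/mL·hr
Tail: C_last/k_e = 12.67/0.093 = 136.237
AUC_0→∞ (oral solution) = 366.3175 + 136.237 = 502.5545 µg/mL·hr
F = (AUC_ev/D_ev)/(AUC_iv/D_iv) = (502.5545/10)/(542/5) = 50.25545/108.4 = 0.4636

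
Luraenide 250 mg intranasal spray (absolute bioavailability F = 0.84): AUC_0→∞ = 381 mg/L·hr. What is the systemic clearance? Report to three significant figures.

CL = F × Dose / AUC_0→∞
   = 0.84 × 250 / 381 = 0.551181 L/hr

CL = 0.551 L/hr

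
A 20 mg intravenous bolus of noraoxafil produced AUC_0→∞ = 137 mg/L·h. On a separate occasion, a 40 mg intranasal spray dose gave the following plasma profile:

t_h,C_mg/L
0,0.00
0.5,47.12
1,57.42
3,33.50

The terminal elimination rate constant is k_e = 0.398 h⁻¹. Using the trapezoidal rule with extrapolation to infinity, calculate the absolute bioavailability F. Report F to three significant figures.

Trapezoidal AUC_0→3 (intranasal spray):
  [0→0.5]: (0.00+47.12)/2 × 0.5 = 11.78
  [0.5→1]: (47.12+57.42)/2 × 0.5 = 26.135
  [1→3]: (57.42+33.50)/2 × 2 = 90.92
  Sum = 128.835 mg/L·h
Tail: C_last/k_e = 33.50/0.398 = 84.171
AUC_0→∞ (intranasal spray) = 128.835 + 84.171 = 213.006 mg/L·h
F = (AUC_ev/D_ev)/(AUC_iv/D_iv) = (213.006/40)/(137/20) = 5.32515/6.85 = 0.7774

F = 0.777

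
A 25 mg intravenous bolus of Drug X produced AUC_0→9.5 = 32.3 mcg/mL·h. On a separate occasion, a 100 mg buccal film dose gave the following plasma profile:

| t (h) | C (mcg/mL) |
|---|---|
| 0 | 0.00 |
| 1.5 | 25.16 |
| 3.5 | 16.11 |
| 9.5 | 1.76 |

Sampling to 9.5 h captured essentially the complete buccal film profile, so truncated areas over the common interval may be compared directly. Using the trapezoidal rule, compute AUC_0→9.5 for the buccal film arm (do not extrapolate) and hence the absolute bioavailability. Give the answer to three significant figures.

F = 0.880

Trapezoidal AUC_0→9.5 (buccal film):
  [0→1.5]: (0.00+25.16)/2 × 1.5 = 18.87
  [1.5→3.5]: (25.16+16.11)/2 × 2 = 41.27
  [3.5→9.5]: (16.11+1.76)/2 × 6 = 53.61
  Sum = 113.75 mcg/mL·h
F = (AUC_ev/D_ev)/(AUC_iv/D_iv) = (113.75/100)/(32.3/25) = 1.1375/1.292 = 0.8804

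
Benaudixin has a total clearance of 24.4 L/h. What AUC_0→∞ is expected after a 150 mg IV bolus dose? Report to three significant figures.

AUC_0→∞ = Dose_iv / CL
        = 150 / 24.4 = 6.14754 mg/L·h

AUC = 6.15 mg/L·h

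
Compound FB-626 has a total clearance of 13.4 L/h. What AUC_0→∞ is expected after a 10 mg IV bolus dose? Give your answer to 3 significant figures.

AUC = 0.746 mg/L·h

AUC_0→∞ = Dose_iv / CL
        = 10 / 13.4 = 0.746269 mg/L·h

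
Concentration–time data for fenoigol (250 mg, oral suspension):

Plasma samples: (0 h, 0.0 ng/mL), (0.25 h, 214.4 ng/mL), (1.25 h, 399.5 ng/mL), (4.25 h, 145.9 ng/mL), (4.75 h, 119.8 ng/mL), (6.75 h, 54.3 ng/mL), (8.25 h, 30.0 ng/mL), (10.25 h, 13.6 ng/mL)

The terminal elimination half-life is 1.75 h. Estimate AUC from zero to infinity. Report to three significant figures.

Trapezoidal AUC_0→10.25:
  [0→0.25]: (0.0+214.4)/2 × 0.25 = 26.8
  [0.25→1.25]: (214.4+399.5)/2 × 1 = 306.95
  [1.25→4.25]: (399.5+145.9)/2 × 3 = 818.1
  [4.25→4.75]: (145.9+119.8)/2 × 0.5 = 66.425
  [4.75→6.75]: (119.8+54.3)/2 × 2 = 174.1
  [6.75→8.25]: (54.3+30.0)/2 × 1.5 = 63.225
  [8.25→10.25]: (30.0+13.6)/2 × 2 = 43.6
  Sum = 1499.2 ng/mL·h
k_e = ln2 / t½ = 0.693147 / 1.75 = 0.3961 h^-1
Extrapolated tail: C_last / k_e = 13.6 / 0.3961 = 34.335
AUC_0→∞ = 1499.2 + 34.335 = 1533.535 ng/mL·h

AUC = 1530 ng/mL·h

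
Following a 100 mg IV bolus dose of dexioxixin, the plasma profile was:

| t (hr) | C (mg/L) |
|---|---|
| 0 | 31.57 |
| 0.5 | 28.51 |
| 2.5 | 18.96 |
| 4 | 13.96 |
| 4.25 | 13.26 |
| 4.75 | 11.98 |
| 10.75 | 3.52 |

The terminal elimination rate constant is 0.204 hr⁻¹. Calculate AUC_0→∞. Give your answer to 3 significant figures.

AUC = 161 mg/L·hr

Trapezoidal AUC_0→10.75:
  [0→0.5]: (31.57+28.51)/2 × 0.5 = 15.02
  [0.5→2.5]: (28.51+18.96)/2 × 2 = 47.47
  [2.5→4]: (18.96+13.96)/2 × 1.5 = 24.69
  [4→4.25]: (13.96+13.26)/2 × 0.25 = 3.4025
  [4.25→4.75]: (13.26+11.98)/2 × 0.5 = 6.31
  [4.75→10.75]: (11.98+3.52)/2 × 6 = 46.5
  Sum = 143.3925 mg/L·hr
Extrapolated tail: C_last / k_e = 3.52 / 0.204 = 17.255
AUC_0→∞ = 143.3925 + 17.255 = 160.6475 mg/L·hr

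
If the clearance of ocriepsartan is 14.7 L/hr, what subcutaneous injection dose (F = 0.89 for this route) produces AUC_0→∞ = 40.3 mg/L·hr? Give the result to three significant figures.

Dose = CL × AUC_0→∞ / F
     = 14.7 × 40.3 / 0.89 = 665.629 mg

Dose = 666 mg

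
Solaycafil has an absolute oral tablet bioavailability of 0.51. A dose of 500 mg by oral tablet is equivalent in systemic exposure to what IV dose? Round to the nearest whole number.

D_iv = 255 mg

Systemic exposure from an extravascular dose = F × D_ev, so the equivalent IV dose is F × D_ev.
D_iv = F × D_ev = 0.51 × 500 = 255 mg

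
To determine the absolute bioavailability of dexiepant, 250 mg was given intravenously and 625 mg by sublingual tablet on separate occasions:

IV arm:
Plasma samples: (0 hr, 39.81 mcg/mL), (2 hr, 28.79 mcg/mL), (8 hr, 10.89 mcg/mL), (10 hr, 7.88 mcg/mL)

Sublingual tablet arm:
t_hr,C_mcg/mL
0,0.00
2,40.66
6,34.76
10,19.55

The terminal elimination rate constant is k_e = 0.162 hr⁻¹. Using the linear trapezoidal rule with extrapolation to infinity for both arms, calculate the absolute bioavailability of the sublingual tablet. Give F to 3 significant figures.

F = 0.660

Trapezoidal AUC_0→10 (IV):
  [0→2]: (39.81+28.79)/2 × 2 = 68.6
  [2→8]: (28.79+10.89)/2 × 6 = 119.04
  [8→10]: (10.89+7.88)/2 × 2 = 18.77
  Sum = 206.41 mcg/mL·hr
IV tail: 7.88/0.162 = 48.642; AUC_iv,0→∞ = 206.41 + 48.642 = 255.052 mcg/mL·hr
Trapezoidal AUC_0→10 (sublingual tablet):
  [0→2]: (0.00+40.66)/2 × 2 = 40.66
  [2→6]: (40.66+34.76)/2 × 4 = 150.84
  [6→10]: (34.76+19.55)/2 × 4 = 108.62
  Sum = 300.12 mcg/mL·hr
sublingual tablet tail: 19.55/0.162 = 120.679; AUC_ev,0→∞ = 300.12 + 120.679 = 420.799 mcg/mL·hr
F = (AUC_ev/D_ev)/(AUC_iv/D_iv) = (420.799/625)/(255.052/250) = 0.6732784/1.020208 = 0.6599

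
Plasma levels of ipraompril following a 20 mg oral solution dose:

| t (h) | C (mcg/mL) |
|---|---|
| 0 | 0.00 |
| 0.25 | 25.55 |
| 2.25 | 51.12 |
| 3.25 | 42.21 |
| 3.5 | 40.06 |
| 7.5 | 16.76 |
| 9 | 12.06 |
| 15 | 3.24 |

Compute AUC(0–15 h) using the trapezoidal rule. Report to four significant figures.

Trapezoidal AUC_0→15:
  [0→0.25]: (0.00+25.55)/2 × 0.25 = 3.19375
  [0.25→2.25]: (25.55+51.12)/2 × 2 = 76.67
  [2.25→3.25]: (51.12+42.21)/2 × 1 = 46.665
  [3.25→3.5]: (42.21+40.06)/2 × 0.25 = 10.28375
  [3.5→7.5]: (40.06+16.76)/2 × 4 = 113.64
  [7.5→9]: (16.76+12.06)/2 × 1.5 = 21.615
  [9→15]: (12.06+3.24)/2 × 6 = 45.9
  Sum = 317.9675 mcg/mL·h

AUC = 318.0 mcg/mL·h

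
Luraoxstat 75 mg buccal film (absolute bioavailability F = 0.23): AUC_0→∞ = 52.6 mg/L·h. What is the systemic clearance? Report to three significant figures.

CL = 0.328 L/h

CL = F × Dose / AUC_0→∞
   = 0.23 × 75 / 52.6 = 0.327947 L/h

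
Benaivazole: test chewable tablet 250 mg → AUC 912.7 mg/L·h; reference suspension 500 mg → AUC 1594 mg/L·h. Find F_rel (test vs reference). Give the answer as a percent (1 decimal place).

F_rel = (AUC_test/D_test) / (AUC_ref/D_ref)
      = (912.7/250) / (1594/500)
      = 3.6508 / 3.188 = 1.1452 = 114.52%

F_rel = 114.5%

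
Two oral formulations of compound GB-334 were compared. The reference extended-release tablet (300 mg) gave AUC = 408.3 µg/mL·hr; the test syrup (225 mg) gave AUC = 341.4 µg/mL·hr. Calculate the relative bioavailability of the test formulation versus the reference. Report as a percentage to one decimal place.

F_rel = (AUC_test/D_test) / (AUC_ref/D_ref)
      = (341.4/225) / (408.3/300)
      = 1.51733 / 1.361 = 1.1149 = 111.49%

F_rel = 111.5%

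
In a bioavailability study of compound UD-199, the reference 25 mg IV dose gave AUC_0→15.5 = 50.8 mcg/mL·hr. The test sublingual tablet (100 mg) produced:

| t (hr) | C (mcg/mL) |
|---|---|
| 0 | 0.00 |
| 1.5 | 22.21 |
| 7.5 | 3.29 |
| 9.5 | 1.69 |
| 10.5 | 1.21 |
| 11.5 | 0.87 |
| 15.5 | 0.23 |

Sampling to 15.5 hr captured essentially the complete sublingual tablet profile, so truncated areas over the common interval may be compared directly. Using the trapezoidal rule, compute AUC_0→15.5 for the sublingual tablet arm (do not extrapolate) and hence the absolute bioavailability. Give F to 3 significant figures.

Trapezoidal AUC_0→15.5 (sublingual tablet):
  [0→1.5]: (0.00+22.21)/2 × 1.5 = 16.6575
  [1.5→7.5]: (22.21+3.29)/2 × 6 = 76.5
  [7.5→9.5]: (3.29+1.69)/2 × 2 = 4.98
  [9.5→10.5]: (1.69+1.21)/2 × 1 = 1.45
  [10.5→11.5]: (1.21+0.87)/2 × 1 = 1.04
  [11.5→15.5]: (0.87+0.23)/2 × 4 = 2.2
  Sum = 102.8275 mcg/mL·hr
F = (AUC_ev/D_ev)/(AUC_iv/D_iv) = (102.8275/100)/(50.8/25) = 1.028275/2.032 = 0.5060

F = 0.506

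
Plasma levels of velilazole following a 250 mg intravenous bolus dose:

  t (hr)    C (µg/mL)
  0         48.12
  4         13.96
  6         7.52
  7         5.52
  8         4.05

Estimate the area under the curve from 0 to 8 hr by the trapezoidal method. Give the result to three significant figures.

Trapezoidal AUC_0→8:
  [0→4]: (48.12+13.96)/2 × 4 = 124.16
  [4→6]: (13.96+7.52)/2 × 2 = 21.48
  [6→7]: (7.52+5.52)/2 × 1 = 6.52
  [7→8]: (5.52+4.05)/2 × 1 = 4.785
  Sum = 156.945 µg/mL·hr

AUC = 157 µg/mL·hr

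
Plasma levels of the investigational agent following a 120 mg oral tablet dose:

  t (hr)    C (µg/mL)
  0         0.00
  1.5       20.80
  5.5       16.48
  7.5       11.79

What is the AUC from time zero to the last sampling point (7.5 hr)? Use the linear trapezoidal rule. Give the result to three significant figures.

Trapezoidal AUC_0→7.5:
  [0→1.5]: (0.00+20.80)/2 × 1.5 = 15.6
  [1.5→5.5]: (20.80+16.48)/2 × 4 = 74.56
  [5.5→7.5]: (16.48+11.79)/2 × 2 = 28.27
  Sum = 118.43 µg/mL·hr

AUC = 118 µg/mL·hr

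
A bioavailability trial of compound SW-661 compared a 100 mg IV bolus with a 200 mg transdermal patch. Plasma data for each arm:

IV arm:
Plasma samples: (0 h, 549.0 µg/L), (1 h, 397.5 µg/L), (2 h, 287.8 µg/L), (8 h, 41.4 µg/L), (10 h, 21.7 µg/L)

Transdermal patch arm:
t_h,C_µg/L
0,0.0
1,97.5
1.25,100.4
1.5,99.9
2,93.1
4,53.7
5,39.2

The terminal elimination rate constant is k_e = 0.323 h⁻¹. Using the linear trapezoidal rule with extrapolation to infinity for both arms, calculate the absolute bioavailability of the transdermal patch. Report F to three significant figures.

Trapezoidal AUC_0→10 (IV):
  [0→1]: (549.0+397.5)/2 × 1 = 473.25
  [1→2]: (397.5+287.8)/2 × 1 = 342.65
  [2→8]: (287.8+41.4)/2 × 6 = 987.6
  [8→10]: (41.4+21.7)/2 × 2 = 63.1
  Sum = 1866.6 µg/L·h
IV tail: 21.7/0.323 = 67.183; AUC_iv,0→∞ = 1866.6 + 67.183 = 1933.783 µg/L·h
Trapezoidal AUC_0→5 (transdermal patch):
  [0→1]: (0.0+97.5)/2 × 1 = 48.75
  [1→1.25]: (97.5+100.4)/2 × 0.25 = 24.7375
  [1.25→1.5]: (100.4+99.9)/2 × 0.25 = 25.0375
  [1.5→2]: (99.9+93.1)/2 × 0.5 = 48.25
  [2→4]: (93.1+53.7)/2 × 2 = 146.8
  [4→5]: (53.7+39.2)/2 × 1 = 46.45
  Sum = 340.025 µg/L·h
transdermal patch tail: 39.2/0.323 = 121.362; AUC_ev,0→∞ = 340.025 + 121.362 = 461.387 µg/L·h
F = (AUC_ev/D_ev)/(AUC_iv/D_iv) = (461.387/200)/(1933.783/100) = 2.306935/19.33783 = 0.1193

F = 0.119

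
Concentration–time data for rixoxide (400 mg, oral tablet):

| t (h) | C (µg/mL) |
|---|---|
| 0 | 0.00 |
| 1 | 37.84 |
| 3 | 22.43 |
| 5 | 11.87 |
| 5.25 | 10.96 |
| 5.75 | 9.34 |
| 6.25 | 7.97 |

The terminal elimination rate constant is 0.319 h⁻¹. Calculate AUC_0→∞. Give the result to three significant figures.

Trapezoidal AUC_0→6.25:
  [0→1]: (0.00+37.84)/2 × 1 = 18.92
  [1→3]: (37.84+22.43)/2 × 2 = 60.27
  [3→5]: (22.43+11.87)/2 × 2 = 34.3
  [5→5.25]: (11.87+10.96)/2 × 0.25 = 2.85375
  [5.25→5.75]: (10.96+9.34)/2 × 0.5 = 5.075
  [5.75→6.25]: (9.34+7.97)/2 × 0.5 = 4.3275
  Sum = 125.74625 µg/mL·h
Extrapolated tail: C_last / k_e = 7.97 / 0.319 = 24.984
AUC_0→∞ = 125.74625 + 24.984 = 150.73025 µg/mL·h

AUC = 151 µg/mL·h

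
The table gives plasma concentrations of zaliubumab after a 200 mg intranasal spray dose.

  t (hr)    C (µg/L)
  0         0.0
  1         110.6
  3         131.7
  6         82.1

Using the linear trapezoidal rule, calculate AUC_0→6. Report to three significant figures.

AUC = 618 µg/L·hr

Trapezoidal AUC_0→6:
  [0→1]: (0.0+110.6)/2 × 1 = 55.3
  [1→3]: (110.6+131.7)/2 × 2 = 242.3
  [3→6]: (131.7+82.1)/2 × 3 = 320.7
  Sum = 618.3 µg/L·hr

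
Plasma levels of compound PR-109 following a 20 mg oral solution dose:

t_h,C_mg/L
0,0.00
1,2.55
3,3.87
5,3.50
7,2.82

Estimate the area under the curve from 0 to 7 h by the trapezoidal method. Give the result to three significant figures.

AUC = 21.4 mg/L·h

Trapezoidal AUC_0→7:
  [0→1]: (0.00+2.55)/2 × 1 = 1.275
  [1→3]: (2.55+3.87)/2 × 2 = 6.42
  [3→5]: (3.87+3.50)/2 × 2 = 7.37
  [5→7]: (3.50+2.82)/2 × 2 = 6.32
  Sum = 21.385 mg/L·h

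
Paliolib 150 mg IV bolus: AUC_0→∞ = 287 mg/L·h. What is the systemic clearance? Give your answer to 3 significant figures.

CL = 0.523 L/h

CL = Dose_iv / AUC_0→∞
   = 150 / 287 = 0.522648 L/h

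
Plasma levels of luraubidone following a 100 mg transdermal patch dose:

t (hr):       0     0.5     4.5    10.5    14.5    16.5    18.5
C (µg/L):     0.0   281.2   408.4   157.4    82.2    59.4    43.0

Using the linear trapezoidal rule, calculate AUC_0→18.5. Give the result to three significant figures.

AUC = 3870 µg/L·hr

Trapezoidal AUC_0→18.5:
  [0→0.5]: (0.0+281.2)/2 × 0.5 = 70.3
  [0.5→4.5]: (281.2+408.4)/2 × 4 = 1379.2
  [4.5→10.5]: (408.4+157.4)/2 × 6 = 1697.4
  [10.5→14.5]: (157.4+82.2)/2 × 4 = 479.2
  [14.5→16.5]: (82.2+59.4)/2 × 2 = 141.6
  [16.5→18.5]: (59.4+43.0)/2 × 2 = 102.4
  Sum = 3870.1 µg/L·hr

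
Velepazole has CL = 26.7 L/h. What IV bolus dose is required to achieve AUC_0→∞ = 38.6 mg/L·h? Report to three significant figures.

Dose = 1030 mg

Dose_iv = CL × AUC_0→∞
     = 26.7 × 38.6 = 1030.62 mg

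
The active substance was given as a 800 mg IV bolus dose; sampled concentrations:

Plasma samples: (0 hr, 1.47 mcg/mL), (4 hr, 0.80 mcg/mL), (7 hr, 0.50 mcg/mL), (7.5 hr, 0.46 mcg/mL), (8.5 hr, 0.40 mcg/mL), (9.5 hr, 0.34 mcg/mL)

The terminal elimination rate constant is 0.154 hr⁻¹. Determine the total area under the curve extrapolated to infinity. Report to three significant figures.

Trapezoidal AUC_0→9.5:
  [0→4]: (1.47+0.80)/2 × 4 = 4.54
  [4→7]: (0.80+0.50)/2 × 3 = 1.95
  [7→7.5]: (0.50+0.46)/2 × 0.5 = 0.24
  [7.5→8.5]: (0.46+0.40)/2 × 1 = 0.43
  [8.5→9.5]: (0.40+0.34)/2 × 1 = 0.37
  Sum = 7.53 mcg/mL·hr
Extrapolated tail: C_last / k_e = 0.34 / 0.154 = 2.208
AUC_0→∞ = 7.53 + 2.208 = 9.738 mcg/mL·hr

AUC = 9.74 mcg/mL·hr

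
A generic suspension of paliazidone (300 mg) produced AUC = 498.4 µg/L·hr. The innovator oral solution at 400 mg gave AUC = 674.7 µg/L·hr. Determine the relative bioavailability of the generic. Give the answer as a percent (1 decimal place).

F_rel = (AUC_test/D_test) / (AUC_ref/D_ref)
      = (498.4/300) / (674.7/400)
      = 1.66133 / 1.68675 = 0.9849 = 98.49%

F_rel = 98.5%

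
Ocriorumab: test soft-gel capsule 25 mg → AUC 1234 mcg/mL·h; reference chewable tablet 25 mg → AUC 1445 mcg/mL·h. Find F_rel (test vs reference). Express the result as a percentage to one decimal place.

F_rel = (AUC_test/D_test) / (AUC_ref/D_ref)
      = (1234/25) / (1445/25)
      = 49.36 / 57.8 = 0.8540 = 85.40%

F_rel = 85.4%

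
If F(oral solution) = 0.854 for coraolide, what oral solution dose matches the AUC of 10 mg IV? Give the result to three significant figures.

D_oral = 11.7 mg

For equal systemic exposure: F × D_ev = D_iv
D_ev = D_iv / F = 10 / 0.854 = 11.7096 mg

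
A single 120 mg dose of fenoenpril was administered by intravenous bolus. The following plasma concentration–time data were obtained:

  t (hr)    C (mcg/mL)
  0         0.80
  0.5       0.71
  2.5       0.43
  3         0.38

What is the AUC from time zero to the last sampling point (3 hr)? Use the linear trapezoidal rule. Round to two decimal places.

Trapezoidal AUC_0→3:
  [0→0.5]: (0.80+0.71)/2 × 0.5 = 0.3775
  [0.5→2.5]: (0.71+0.43)/2 × 2 = 1.14
  [2.5→3]: (0.43+0.38)/2 × 0.5 = 0.2025
  Sum = 1.72 mcg/mL·hr

AUC = 1.72 mcg/mL·hr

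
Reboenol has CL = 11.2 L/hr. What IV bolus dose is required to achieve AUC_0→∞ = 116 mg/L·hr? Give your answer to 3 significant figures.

Dose_iv = CL × AUC_0→∞
     = 11.2 × 116 = 1299.2 mg

Dose = 1300 mg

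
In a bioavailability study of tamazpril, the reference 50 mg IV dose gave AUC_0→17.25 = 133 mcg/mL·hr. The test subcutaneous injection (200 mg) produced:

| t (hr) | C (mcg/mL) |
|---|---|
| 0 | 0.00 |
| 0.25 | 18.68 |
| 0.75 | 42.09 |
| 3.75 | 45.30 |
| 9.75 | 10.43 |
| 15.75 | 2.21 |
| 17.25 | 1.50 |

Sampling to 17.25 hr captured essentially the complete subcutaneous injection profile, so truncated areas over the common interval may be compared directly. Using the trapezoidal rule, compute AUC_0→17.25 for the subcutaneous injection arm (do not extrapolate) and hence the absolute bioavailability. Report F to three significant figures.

F = 0.670

Trapezoidal AUC_0→17.25 (subcutaneous injection):
  [0→0.25]: (0.00+18.68)/2 × 0.25 = 2.335
  [0.25→0.75]: (18.68+42.09)/2 × 0.5 = 15.1925
  [0.75→3.75]: (42.09+45.30)/2 × 3 = 131.085
  [3.75→9.75]: (45.30+10.43)/2 × 6 = 167.19
  [9.75→15.75]: (10.43+2.21)/2 × 6 = 37.92
  [15.75→17.25]: (2.21+1.50)/2 × 1.5 = 2.7825
  Sum = 356.505 mcg/mL·hr
F = (AUC_ev/D_ev)/(AUC_iv/D_iv) = (356.505/200)/(133/50) = 1.782525/2.66 = 0.6701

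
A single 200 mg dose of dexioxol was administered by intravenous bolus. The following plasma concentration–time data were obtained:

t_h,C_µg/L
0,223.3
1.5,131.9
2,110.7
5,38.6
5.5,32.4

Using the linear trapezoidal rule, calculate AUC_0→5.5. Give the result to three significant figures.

Trapezoidal AUC_0→5.5:
  [0→1.5]: (223.3+131.9)/2 × 1.5 = 266.4
  [1.5→2]: (131.9+110.7)/2 × 0.5 = 60.65
  [2→5]: (110.7+38.6)/2 × 3 = 223.95
  [5→5.5]: (38.6+32.4)/2 × 0.5 = 17.75
  Sum = 568.75 µg/L·h

AUC = 569 µg/L·h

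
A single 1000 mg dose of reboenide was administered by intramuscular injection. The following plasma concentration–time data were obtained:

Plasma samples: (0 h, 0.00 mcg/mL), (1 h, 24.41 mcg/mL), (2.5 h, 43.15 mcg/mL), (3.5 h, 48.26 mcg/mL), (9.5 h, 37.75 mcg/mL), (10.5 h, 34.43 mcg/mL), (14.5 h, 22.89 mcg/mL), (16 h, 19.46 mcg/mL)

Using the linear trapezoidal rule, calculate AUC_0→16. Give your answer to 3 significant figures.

Trapezoidal AUC_0→16:
  [0→1]: (0.00+24.41)/2 × 1 = 12.205
  [1→2.5]: (24.41+43.15)/2 × 1.5 = 50.67
  [2.5→3.5]: (43.15+48.26)/2 × 1 = 45.705
  [3.5→9.5]: (48.26+37.75)/2 × 6 = 258.03
  [9.5→10.5]: (37.75+34.43)/2 × 1 = 36.09
  [10.5→14.5]: (34.43+22.89)/2 × 4 = 114.64
  [14.5→16]: (22.89+19.46)/2 × 1.5 = 31.7625
  Sum = 549.1025 mcg/mL·h

AUC = 549 mcg/mL·h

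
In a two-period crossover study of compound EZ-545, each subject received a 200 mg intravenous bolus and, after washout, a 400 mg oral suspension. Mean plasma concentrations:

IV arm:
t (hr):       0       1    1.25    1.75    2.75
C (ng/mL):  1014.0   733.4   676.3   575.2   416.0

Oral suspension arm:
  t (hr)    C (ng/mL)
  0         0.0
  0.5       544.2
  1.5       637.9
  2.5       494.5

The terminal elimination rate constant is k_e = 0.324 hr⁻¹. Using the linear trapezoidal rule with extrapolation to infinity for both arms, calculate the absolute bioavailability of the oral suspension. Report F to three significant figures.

Trapezoidal AUC_0→2.75 (IV):
  [0→1]: (1014.0+733.4)/2 × 1 = 873.7
  [1→1.25]: (733.4+676.3)/2 × 0.25 = 176.2125
  [1.25→1.75]: (676.3+575.2)/2 × 0.5 = 312.875
  [1.75→2.75]: (575.2+416.0)/2 × 1 = 495.6
  Sum = 1858.3875 ng/mL·hr
IV tail: 416.0/0.324 = 1283.951; AUC_iv,0→∞ = 1858.3875 + 1283.951 = 3142.3385 ng/mL·hr
Trapezoidal AUC_0→2.5 (oral suspension):
  [0→0.5]: (0.0+544.2)/2 × 0.5 = 136.05
  [0.5→1.5]: (544.2+637.9)/2 × 1 = 591.05
  [1.5→2.5]: (637.9+494.5)/2 × 1 = 566.2
  Sum = 1293.3 ng/mL·hr
oral suspension tail: 494.5/0.324 = 1526.235; AUC_ev,0→∞ = 1293.3 + 1526.235 = 2819.535 ng/mL·hr
F = (AUC_ev/D_ev)/(AUC_iv/D_iv) = (2819.535/400)/(3142.3385/200) = 7.0488375/15.7117 = 0.4486

F = 0.449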